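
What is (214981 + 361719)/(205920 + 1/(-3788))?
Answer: 2184539600/780024959 ≈ 2.8006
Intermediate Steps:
(214981 + 361719)/(205920 + 1/(-3788)) = 576700/(205920 - 1/3788) = 576700/(780024959/3788) = 576700*(3788/780024959) = 2184539600/780024959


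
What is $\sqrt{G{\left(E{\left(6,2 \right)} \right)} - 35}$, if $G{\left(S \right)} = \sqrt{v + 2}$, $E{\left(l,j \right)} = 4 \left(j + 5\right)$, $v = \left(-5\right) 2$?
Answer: $\sqrt{-35 + 2 i \sqrt{2}} \approx 0.23885 + 5.9209 i$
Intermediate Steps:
$v = -10$
$E{\left(l,j \right)} = 20 + 4 j$ ($E{\left(l,j \right)} = 4 \left(5 + j\right) = 20 + 4 j$)
$G{\left(S \right)} = 2 i \sqrt{2}$ ($G{\left(S \right)} = \sqrt{-10 + 2} = \sqrt{-8} = 2 i \sqrt{2}$)
$\sqrt{G{\left(E{\left(6,2 \right)} \right)} - 35} = \sqrt{2 i \sqrt{2} - 35} = \sqrt{-35 + 2 i \sqrt{2}}$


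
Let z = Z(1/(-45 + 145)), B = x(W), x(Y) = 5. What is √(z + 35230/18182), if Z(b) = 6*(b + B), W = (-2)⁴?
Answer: 7*√5396908514/90910 ≈ 5.6566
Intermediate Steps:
W = 16
B = 5
Z(b) = 30 + 6*b (Z(b) = 6*(b + 5) = 6*(5 + b) = 30 + 6*b)
z = 1503/50 (z = 30 + 6/(-45 + 145) = 30 + 6/100 = 30 + 6*(1/100) = 30 + 3/50 = 1503/50 ≈ 30.060)
√(z + 35230/18182) = √(1503/50 + 35230/18182) = √(1503/50 + 35230*(1/18182)) = √(1503/50 + 17615/9091) = √(14544523/454550) = 7*√5396908514/90910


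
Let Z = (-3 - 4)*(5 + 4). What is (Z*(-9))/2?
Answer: 567/2 ≈ 283.50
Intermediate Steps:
Z = -63 (Z = -7*9 = -63)
(Z*(-9))/2 = -63*(-9)/2 = 567*(1/2) = 567/2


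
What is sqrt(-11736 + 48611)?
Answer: 25*sqrt(59) ≈ 192.03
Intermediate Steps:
sqrt(-11736 + 48611) = sqrt(36875) = 25*sqrt(59)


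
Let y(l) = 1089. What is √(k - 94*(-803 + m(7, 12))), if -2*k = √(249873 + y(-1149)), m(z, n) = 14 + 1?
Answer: √(296288 - 2*√250962)/2 ≈ 271.70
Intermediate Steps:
m(z, n) = 15
k = -√250962/2 (k = -√(249873 + 1089)/2 = -√250962/2 ≈ -250.48)
√(k - 94*(-803 + m(7, 12))) = √(-√250962/2 - 94*(-803 + 15)) = √(-√250962/2 - 94*(-788)) = √(-√250962/2 + 74072) = √(74072 - √250962/2)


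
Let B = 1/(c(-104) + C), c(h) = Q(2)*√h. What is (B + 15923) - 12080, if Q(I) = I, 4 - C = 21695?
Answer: 1808131082480/470499897 - 4*I*√26/470499897 ≈ 3843.0 - 4.335e-8*I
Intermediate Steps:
C = -21691 (C = 4 - 1*21695 = 4 - 21695 = -21691)
c(h) = 2*√h
B = 1/(-21691 + 4*I*√26) (B = 1/(2*√(-104) - 21691) = 1/(2*(2*I*√26) - 21691) = 1/(4*I*√26 - 21691) = 1/(-21691 + 4*I*√26) ≈ -4.6102e-5 - 4.34e-8*I)
(B + 15923) - 12080 = ((-21691/470499897 - 4*I*√26/470499897) + 15923) - 12080 = (7491769838240/470499897 - 4*I*√26/470499897) - 12080 = 1808131082480/470499897 - 4*I*√26/470499897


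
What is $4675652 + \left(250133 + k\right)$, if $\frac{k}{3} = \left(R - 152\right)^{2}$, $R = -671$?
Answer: $6957772$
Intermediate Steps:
$k = 2031987$ ($k = 3 \left(-671 - 152\right)^{2} = 3 \left(-823\right)^{2} = 3 \cdot 677329 = 2031987$)
$4675652 + \left(250133 + k\right) = 4675652 + \left(250133 + 2031987\right) = 4675652 + 2282120 = 6957772$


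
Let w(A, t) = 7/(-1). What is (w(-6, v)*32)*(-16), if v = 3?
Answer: 3584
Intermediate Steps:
w(A, t) = -7 (w(A, t) = 7*(-1) = -7)
(w(-6, v)*32)*(-16) = -7*32*(-16) = -224*(-16) = 3584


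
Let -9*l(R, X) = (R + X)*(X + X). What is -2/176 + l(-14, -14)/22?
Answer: -3145/792 ≈ -3.9710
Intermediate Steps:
l(R, X) = -2*X*(R + X)/9 (l(R, X) = -(R + X)*(X + X)/9 = -(R + X)*2*X/9 = -2*X*(R + X)/9)
-2/176 + l(-14, -14)/22 = -2/176 - 2/9*(-14)*(-14 - 14)/22 = -2*1/176 - 2/9*(-14)*(-28)*(1/22) = -1/88 - 784/9*1/22 = -1/88 - 392/99 = -3145/792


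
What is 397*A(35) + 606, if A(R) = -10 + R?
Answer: 10531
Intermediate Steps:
397*A(35) + 606 = 397*(-10 + 35) + 606 = 397*25 + 606 = 9925 + 606 = 10531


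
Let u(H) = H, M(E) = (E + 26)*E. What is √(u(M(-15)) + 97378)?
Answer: √97213 ≈ 311.79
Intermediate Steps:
M(E) = E*(26 + E) (M(E) = (26 + E)*E = E*(26 + E))
√(u(M(-15)) + 97378) = √(-15*(26 - 15) + 97378) = √(-15*11 + 97378) = √(-165 + 97378) = √97213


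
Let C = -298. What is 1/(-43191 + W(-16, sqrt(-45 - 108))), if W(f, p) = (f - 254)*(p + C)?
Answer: 4141/155570229 + 10*I*sqrt(17)/17285581 ≈ 2.6618e-5 + 2.3853e-6*I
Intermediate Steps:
W(f, p) = (-298 + p)*(-254 + f) (W(f, p) = (f - 254)*(p - 298) = (-254 + f)*(-298 + p) = (-298 + p)*(-254 + f))
1/(-43191 + W(-16, sqrt(-45 - 108))) = 1/(-43191 + (75692 - 298*(-16) - 254*sqrt(-45 - 108) - 16*sqrt(-45 - 108))) = 1/(-43191 + (75692 + 4768 - 762*I*sqrt(17) - 48*I*sqrt(17))) = 1/(-43191 + (80460 - 810*I*sqrt(17))) = 1/(37269 - 810*I*sqrt(17))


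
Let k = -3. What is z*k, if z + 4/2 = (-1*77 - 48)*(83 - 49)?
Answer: 12756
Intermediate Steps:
z = -4252 (z = -2 + (-1*77 - 48)*(83 - 49) = -2 + (-77 - 48)*34 = -2 - 125*34 = -2 - 4250 = -4252)
z*k = -4252*(-3) = 12756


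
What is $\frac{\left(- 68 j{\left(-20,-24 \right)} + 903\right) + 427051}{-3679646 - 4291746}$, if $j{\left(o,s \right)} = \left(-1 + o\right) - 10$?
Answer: $- \frac{215031}{3985696} \approx -0.053951$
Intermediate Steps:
$j{\left(o,s \right)} = -11 + o$
$\frac{\left(- 68 j{\left(-20,-24 \right)} + 903\right) + 427051}{-3679646 - 4291746} = \frac{\left(- 68 \left(-11 - 20\right) + 903\right) + 427051}{-3679646 - 4291746} = \frac{\left(\left(-68\right) \left(-31\right) + 903\right) + 427051}{-7971392} = \left(\left(2108 + 903\right) + 427051\right) \left(- \frac{1}{7971392}\right) = \left(3011 + 427051\right) \left(- \frac{1}{7971392}\right) = 430062 \left(- \frac{1}{7971392}\right) = - \frac{215031}{3985696}$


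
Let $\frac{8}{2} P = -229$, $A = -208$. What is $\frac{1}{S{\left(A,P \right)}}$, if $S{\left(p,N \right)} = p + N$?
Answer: $- \frac{4}{1061} \approx -0.00377$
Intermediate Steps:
$P = - \frac{229}{4}$ ($P = \frac{1}{4} \left(-229\right) = - \frac{229}{4} \approx -57.25$)
$S{\left(p,N \right)} = N + p$
$\frac{1}{S{\left(A,P \right)}} = \frac{1}{- \frac{229}{4} - 208} = \frac{1}{- \frac{1061}{4}} = - \frac{4}{1061}$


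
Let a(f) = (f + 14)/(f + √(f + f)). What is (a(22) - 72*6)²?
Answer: 50894892/275 + 38718*√11/275 ≈ 1.8554e+5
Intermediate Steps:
a(f) = (14 + f)/(f + √2*√f) (a(f) = (14 + f)/(f + √(2*f)) = (14 + f)/(f + √2*√f))
(a(22) - 72*6)² = ((14 + 22)/(22 + √2*√22) - 72*6)² = (36/(22 + 2*√11) - 432)² = (-432 + 36/(22 + 2*√11))²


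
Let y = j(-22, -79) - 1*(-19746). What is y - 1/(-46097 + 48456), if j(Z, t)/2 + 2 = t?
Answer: 46198655/2359 ≈ 19584.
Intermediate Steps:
j(Z, t) = -4 + 2*t
y = 19584 (y = (-4 + 2*(-79)) - 1*(-19746) = (-4 - 158) + 19746 = -162 + 19746 = 19584)
y - 1/(-46097 + 48456) = 19584 - 1/(-46097 + 48456) = 19584 - 1/2359 = 46198655/2359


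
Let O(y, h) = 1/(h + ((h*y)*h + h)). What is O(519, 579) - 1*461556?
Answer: -80306699384771/173991237 ≈ -4.6156e+5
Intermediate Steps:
O(y, h) = 1/(2*h + y*h**2) (O(y, h) = 1/(h + (y*h**2 + h)) = 1/(h + (h + y*h**2)) = 1/(2*h + y*h**2))
O(519, 579) - 1*461556 = 1/(579*(2 + 579*519)) - 1*461556 = 1/(579*(2 + 300501)) - 461556 = (1/579)/300503 - 461556 = (1/579)*(1/300503) - 461556 = 1/173991237 - 461556 = -80306699384771/173991237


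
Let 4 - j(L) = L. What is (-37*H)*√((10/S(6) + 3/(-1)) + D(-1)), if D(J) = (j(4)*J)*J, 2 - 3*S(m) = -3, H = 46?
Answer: -1702*√3 ≈ -2947.9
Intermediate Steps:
S(m) = 5/3 (S(m) = ⅔ - ⅓*(-3) = ⅔ + 1 = 5/3)
j(L) = 4 - L
D(J) = 0 (D(J) = ((4 - 1*4)*J)*J = ((4 - 4)*J)*J = (0*J)*J = 0*J = 0)
(-37*H)*√((10/S(6) + 3/(-1)) + D(-1)) = (-37*46)*√((10/(5/3) + 3/(-1)) + 0) = -1702*√((10*(⅗) + 3*(-1)) + 0) = -1702*√((6 - 3) + 0) = -1702*√(3 + 0) = -1702*√3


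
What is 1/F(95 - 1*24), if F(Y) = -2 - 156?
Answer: -1/158 ≈ -0.0063291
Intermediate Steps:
F(Y) = -158
1/F(95 - 1*24) = 1/(-158) = -1/158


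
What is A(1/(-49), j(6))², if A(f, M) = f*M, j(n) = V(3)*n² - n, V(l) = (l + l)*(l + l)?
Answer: 1664100/2401 ≈ 693.09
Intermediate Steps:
V(l) = 4*l² (V(l) = (2*l)*(2*l) = 4*l²)
j(n) = -n + 36*n² (j(n) = (4*3²)*n² - n = (4*9)*n² - n = 36*n² - n = -n + 36*n²)
A(f, M) = M*f
A(1/(-49), j(6))² = ((6*(-1 + 36*6))/(-49))² = ((6*(-1 + 216))*(-1/49))² = ((6*215)*(-1/49))² = (1290*(-1/49))² = (-1290/49)² = 1664100/2401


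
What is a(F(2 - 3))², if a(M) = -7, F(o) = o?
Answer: 49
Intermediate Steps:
a(F(2 - 3))² = (-7)² = 49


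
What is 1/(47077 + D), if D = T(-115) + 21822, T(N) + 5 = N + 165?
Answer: 1/68944 ≈ 1.4505e-5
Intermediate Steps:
T(N) = 160 + N (T(N) = -5 + (N + 165) = -5 + (165 + N) = 160 + N)
D = 21867 (D = (160 - 115) + 21822 = 45 + 21822 = 21867)
1/(47077 + D) = 1/(47077 + 21867) = 1/68944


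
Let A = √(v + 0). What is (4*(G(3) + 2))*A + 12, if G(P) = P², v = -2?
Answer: 12 + 44*I*√2 ≈ 12.0 + 62.225*I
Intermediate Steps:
A = I*√2 (A = √(-2 + 0) = √(-2) = I*√2 ≈ 1.4142*I)
(4*(G(3) + 2))*A + 12 = (4*(3² + 2))*(I*√2) + 12 = (4*(9 + 2))*(I*√2) + 12 = (4*11)*(I*√2) + 12 = 44*(I*√2) + 12 = 44*I*√2 + 12 = 12 + 44*I*√2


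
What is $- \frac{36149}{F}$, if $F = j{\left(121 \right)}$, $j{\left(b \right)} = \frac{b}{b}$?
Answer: $-36149$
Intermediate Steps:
$j{\left(b \right)} = 1$
$F = 1$
$- \frac{36149}{F} = - \frac{36149}{1} = \left(-36149\right) 1 = -36149$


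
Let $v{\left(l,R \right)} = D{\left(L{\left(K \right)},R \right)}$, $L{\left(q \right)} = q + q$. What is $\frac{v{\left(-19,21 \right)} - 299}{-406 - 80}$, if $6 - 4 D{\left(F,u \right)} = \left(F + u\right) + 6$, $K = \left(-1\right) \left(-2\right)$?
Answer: $\frac{407}{648} \approx 0.62809$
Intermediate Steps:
$K = 2$
$L{\left(q \right)} = 2 q$
$D{\left(F,u \right)} = - \frac{F}{4} - \frac{u}{4}$ ($D{\left(F,u \right)} = \frac{3}{2} - \frac{\left(F + u\right) + 6}{4} = \frac{3}{2} - \frac{6 + F + u}{4} = \frac{3}{2} - \left(\frac{3}{2} + \frac{F}{4} + \frac{u}{4}\right) = - \frac{F}{4} - \frac{u}{4}$)
$v{\left(l,R \right)} = -1 - \frac{R}{4}$ ($v{\left(l,R \right)} = - \frac{2 \cdot 2}{4} - \frac{R}{4} = \left(- \frac{1}{4}\right) 4 - \frac{R}{4} = -1 - \frac{R}{4}$)
$\frac{v{\left(-19,21 \right)} - 299}{-406 - 80} = \frac{\left(-1 - \frac{21}{4}\right) - 299}{-406 - 80} = \frac{\left(-1 - \frac{21}{4}\right) - 299}{-486} = \left(- \frac{25}{4} - 299\right) \left(- \frac{1}{486}\right) = \left(- \frac{1221}{4}\right) \left(- \frac{1}{486}\right) = \frac{407}{648}$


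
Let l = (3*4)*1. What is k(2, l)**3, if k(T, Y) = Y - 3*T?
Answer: 216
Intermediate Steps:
l = 12 (l = 12*1 = 12)
k(2, l)**3 = (12 - 3*2)**3 = (12 - 6)**3 = 6**3 = 216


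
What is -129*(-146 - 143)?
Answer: 37281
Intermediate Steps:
-129*(-146 - 143) = -129*(-289) = 37281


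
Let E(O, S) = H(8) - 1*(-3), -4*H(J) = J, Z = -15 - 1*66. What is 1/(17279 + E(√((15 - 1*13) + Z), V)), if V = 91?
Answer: 1/17280 ≈ 5.7870e-5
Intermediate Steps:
Z = -81 (Z = -15 - 66 = -81)
H(J) = -J/4
E(O, S) = 1 (E(O, S) = -¼*8 - 1*(-3) = -2 + 3 = 1)
1/(17279 + E(√((15 - 1*13) + Z), V)) = 1/(17279 + 1) = 1/17280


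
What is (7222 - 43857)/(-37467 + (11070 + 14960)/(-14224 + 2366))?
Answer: 217208915/222154858 ≈ 0.97774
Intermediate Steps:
(7222 - 43857)/(-37467 + (11070 + 14960)/(-14224 + 2366)) = -36635/(-37467 + 26030/(-11858)) = -36635/(-37467 + 26030*(-1/11858)) = -36635/(-37467 - 13015/5929) = -36635/(-222154858/5929) = -36635*(-5929/222154858) = 217208915/222154858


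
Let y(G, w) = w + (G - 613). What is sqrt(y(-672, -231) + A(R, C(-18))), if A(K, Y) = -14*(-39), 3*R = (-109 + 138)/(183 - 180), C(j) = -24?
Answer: I*sqrt(970) ≈ 31.145*I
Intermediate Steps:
R = 29/9 (R = ((-109 + 138)/(183 - 180))/3 = (29/3)/3 = (29*(1/3))/3 = (1/3)*(29/3) = 29/9 ≈ 3.2222)
A(K, Y) = 546
y(G, w) = -613 + G + w (y(G, w) = w + (-613 + G) = -613 + G + w)
sqrt(y(-672, -231) + A(R, C(-18))) = sqrt((-613 - 672 - 231) + 546) = sqrt(-1516 + 546) = sqrt(-970) = I*sqrt(970)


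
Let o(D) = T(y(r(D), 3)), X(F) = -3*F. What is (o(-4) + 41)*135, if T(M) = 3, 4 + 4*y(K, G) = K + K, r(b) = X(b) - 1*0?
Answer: 5940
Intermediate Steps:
r(b) = -3*b (r(b) = -3*b - 1*0 = -3*b + 0 = -3*b)
y(K, G) = -1 + K/2 (y(K, G) = -1 + (K + K)/4 = -1 + (2*K)/4 = -1 + K/2)
o(D) = 3
(o(-4) + 41)*135 = (3 + 41)*135 = 44*135 = 5940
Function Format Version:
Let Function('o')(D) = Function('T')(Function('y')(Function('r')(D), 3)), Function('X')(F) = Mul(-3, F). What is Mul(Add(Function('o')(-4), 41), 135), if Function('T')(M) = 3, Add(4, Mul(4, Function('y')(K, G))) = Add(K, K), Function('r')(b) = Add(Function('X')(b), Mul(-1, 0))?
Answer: 5940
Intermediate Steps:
Function('r')(b) = Mul(-3, b) (Function('r')(b) = Add(Mul(-3, b), Mul(-1, 0)) = Add(Mul(-3, b), 0) = Mul(-3, b))
Function('y')(K, G) = Add(-1, Mul(Rational(1, 2), K)) (Function('y')(K, G) = Add(-1, Mul(Rational(1, 4), Add(K, K))) = Add(-1, Mul(Rational(1, 4), Mul(2, K))) = Add(-1, Mul(Rational(1, 2), K)))
Function('o')(D) = 3
Mul(Add(Function('o')(-4), 41), 135) = Mul(Add(3, 41), 135) = Mul(44, 135) = 5940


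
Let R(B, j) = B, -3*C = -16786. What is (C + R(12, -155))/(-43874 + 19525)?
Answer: -1294/5619 ≈ -0.23029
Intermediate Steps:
C = 16786/3 (C = -1/3*(-16786) = 16786/3 ≈ 5595.3)
(C + R(12, -155))/(-43874 + 19525) = (16786/3 + 12)/(-43874 + 19525) = (16822/3)/(-24349) = (16822/3)*(-1/24349) = -1294/5619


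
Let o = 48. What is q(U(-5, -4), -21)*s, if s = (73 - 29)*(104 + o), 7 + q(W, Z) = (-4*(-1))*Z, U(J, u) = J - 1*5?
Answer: -608608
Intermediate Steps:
U(J, u) = -5 + J (U(J, u) = J - 5 = -5 + J)
q(W, Z) = -7 + 4*Z (q(W, Z) = -7 + (-4*(-1))*Z = -7 + 4*Z)
s = 6688 (s = (73 - 29)*(104 + 48) = 44*152 = 6688)
q(U(-5, -4), -21)*s = (-7 + 4*(-21))*6688 = (-7 - 84)*6688 = -91*6688 = -608608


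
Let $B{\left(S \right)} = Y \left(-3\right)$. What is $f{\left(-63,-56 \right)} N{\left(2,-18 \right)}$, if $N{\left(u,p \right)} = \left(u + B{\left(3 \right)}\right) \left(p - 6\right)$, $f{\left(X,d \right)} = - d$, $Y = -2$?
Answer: $-10752$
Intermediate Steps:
$B{\left(S \right)} = 6$ ($B{\left(S \right)} = \left(-2\right) \left(-3\right) = 6$)
$N{\left(u,p \right)} = \left(-6 + p\right) \left(6 + u\right)$ ($N{\left(u,p \right)} = \left(u + 6\right) \left(p - 6\right) = \left(6 + u\right) \left(-6 + p\right) = \left(-6 + p\right) \left(6 + u\right)$)
$f{\left(-63,-56 \right)} N{\left(2,-18 \right)} = \left(-1\right) \left(-56\right) \left(-36 - 12 + 6 \left(-18\right) - 36\right) = 56 \left(-36 - 12 - 108 - 36\right) = 56 \left(-192\right) = -10752$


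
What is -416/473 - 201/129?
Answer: -1153/473 ≈ -2.4376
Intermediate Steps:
-416/473 - 201/129 = -416*1/473 - 201*1/129 = -416/473 - 67/43 = -1153/473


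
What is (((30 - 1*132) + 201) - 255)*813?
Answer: -126828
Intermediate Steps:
(((30 - 1*132) + 201) - 255)*813 = (((30 - 132) + 201) - 255)*813 = ((-102 + 201) - 255)*813 = (99 - 255)*813 = -156*813 = -126828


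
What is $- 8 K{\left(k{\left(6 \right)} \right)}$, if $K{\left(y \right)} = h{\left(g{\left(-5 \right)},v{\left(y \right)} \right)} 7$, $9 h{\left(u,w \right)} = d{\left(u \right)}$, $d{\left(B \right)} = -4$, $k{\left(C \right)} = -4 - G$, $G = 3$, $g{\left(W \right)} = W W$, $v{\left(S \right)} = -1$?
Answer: $\frac{224}{9} \approx 24.889$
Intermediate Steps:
$g{\left(W \right)} = W^{2}$
$k{\left(C \right)} = -7$ ($k{\left(C \right)} = -4 - 3 = -7$)
$h{\left(u,w \right)} = - \frac{4}{9}$ ($h{\left(u,w \right)} = \frac{1}{9} \left(-4\right) = - \frac{4}{9}$)
$K{\left(y \right)} = - \frac{28}{9}$ ($K{\left(y \right)} = \left(- \frac{4}{9}\right) 7 = - \frac{28}{9}$)
$- 8 K{\left(k{\left(6 \right)} \right)} = \left(-8\right) \left(- \frac{28}{9}\right) = \frac{224}{9}$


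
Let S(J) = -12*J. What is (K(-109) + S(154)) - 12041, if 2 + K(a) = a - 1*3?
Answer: -14003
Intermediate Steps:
K(a) = -5 + a (K(a) = -2 + (a - 1*3) = -2 + (a - 3) = -2 + (-3 + a) = -5 + a)
(K(-109) + S(154)) - 12041 = ((-5 - 109) - 12*154) - 12041 = (-114 - 1848) - 12041 = -1962 - 12041 = -14003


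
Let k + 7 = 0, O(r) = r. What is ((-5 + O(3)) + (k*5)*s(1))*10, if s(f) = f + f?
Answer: -720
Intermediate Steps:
s(f) = 2*f
k = -7 (k = -7 + 0 = -7)
((-5 + O(3)) + (k*5)*s(1))*10 = ((-5 + 3) + (-7*5)*(2*1))*10 = (-2 - 35*2)*10 = (-2 - 70)*10 = -72*10 = -720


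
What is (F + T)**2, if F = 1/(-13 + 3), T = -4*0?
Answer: 1/100 ≈ 0.010000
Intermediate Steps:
T = 0
F = -1/10 (F = 1/(-10) = -1/10 ≈ -0.10000)
(F + T)**2 = (-1/10 + 0)**2 = (-1/10)**2 = 1/100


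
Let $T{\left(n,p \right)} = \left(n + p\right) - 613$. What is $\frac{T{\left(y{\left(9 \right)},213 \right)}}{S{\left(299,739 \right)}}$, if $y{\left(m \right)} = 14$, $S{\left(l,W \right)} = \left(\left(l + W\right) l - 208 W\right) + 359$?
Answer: $- \frac{386}{157009} \approx -0.0024585$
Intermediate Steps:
$S{\left(l,W \right)} = 359 - 208 W + l \left(W + l\right)$ ($S{\left(l,W \right)} = \left(\left(W + l\right) l - 208 W\right) + 359 = \left(l \left(W + l\right) - 208 W\right) + 359 = \left(- 208 W + l \left(W + l\right)\right) + 359 = 359 - 208 W + l \left(W + l\right)$)
$T{\left(n,p \right)} = -613 + n + p$
$\frac{T{\left(y{\left(9 \right)},213 \right)}}{S{\left(299,739 \right)}} = \frac{-613 + 14 + 213}{359 + 299^{2} - 153712 + 739 \cdot 299} = - \frac{386}{359 + 89401 - 153712 + 220961} = - \frac{386}{157009}$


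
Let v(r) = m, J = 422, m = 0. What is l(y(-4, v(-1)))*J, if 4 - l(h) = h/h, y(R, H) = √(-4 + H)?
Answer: 1266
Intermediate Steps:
v(r) = 0
l(h) = 3 (l(h) = 4 - h/h = 4 - 1*1 = 4 - 1 = 3)
l(y(-4, v(-1)))*J = 3*422 = 1266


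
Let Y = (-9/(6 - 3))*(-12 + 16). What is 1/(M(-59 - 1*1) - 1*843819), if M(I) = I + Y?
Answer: -1/843891 ≈ -1.1850e-6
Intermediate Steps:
Y = -12 (Y = -9/3*4 = -9*⅓*4 = -3*4 = -12)
M(I) = -12 + I (M(I) = I - 12 = -12 + I)
1/(M(-59 - 1*1) - 1*843819) = 1/((-12 + (-59 - 1*1)) - 1*843819) = 1/((-12 + (-59 - 1)) - 843819) = 1/((-12 - 60) - 843819) = 1/(-72 - 843819) = 1/(-843891) = -1/843891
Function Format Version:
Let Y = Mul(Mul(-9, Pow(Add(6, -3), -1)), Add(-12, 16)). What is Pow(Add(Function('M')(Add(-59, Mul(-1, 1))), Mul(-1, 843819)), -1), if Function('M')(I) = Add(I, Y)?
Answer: Rational(-1, 843891) ≈ -1.1850e-6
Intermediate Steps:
Y = -12 (Y = Mul(Mul(-9, Pow(3, -1)), 4) = Mul(Mul(-9, Rational(1, 3)), 4) = Mul(-3, 4) = -12)
Function('M')(I) = Add(-12, I) (Function('M')(I) = Add(I, -12) = Add(-12, I))
Pow(Add(Function('M')(Add(-59, Mul(-1, 1))), Mul(-1, 843819)), -1) = Pow(Add(Add(-12, Add(-59, Mul(-1, 1))), Mul(-1, 843819)), -1) = Pow(Add(Add(-12, Add(-59, -1)), -843819), -1) = Pow(Add(Add(-12, -60), -843819), -1) = Pow(Add(-72, -843819), -1) = Pow(-843891, -1) = Rational(-1, 843891)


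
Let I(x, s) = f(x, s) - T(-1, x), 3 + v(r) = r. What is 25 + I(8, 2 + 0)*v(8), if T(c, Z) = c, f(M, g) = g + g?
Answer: 50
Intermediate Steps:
f(M, g) = 2*g
v(r) = -3 + r
I(x, s) = 1 + 2*s (I(x, s) = 2*s - 1*(-1) = 2*s + 1 = 1 + 2*s)
25 + I(8, 2 + 0)*v(8) = 25 + (1 + 2*(2 + 0))*(-3 + 8) = 25 + (1 + 2*2)*5 = 25 + (1 + 4)*5 = 25 + 5*5 = 25 + 25 = 50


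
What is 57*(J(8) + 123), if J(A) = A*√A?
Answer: 7011 + 912*√2 ≈ 8300.8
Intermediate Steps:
J(A) = A^(3/2)
57*(J(8) + 123) = 57*(8^(3/2) + 123) = 57*(16*√2 + 123) = 57*(123 + 16*√2) = 7011 + 912*√2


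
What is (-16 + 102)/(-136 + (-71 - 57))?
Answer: -43/132 ≈ -0.32576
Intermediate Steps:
(-16 + 102)/(-136 + (-71 - 57)) = 86/(-136 - 128) = 86/(-264) = 86*(-1/264) = -43/132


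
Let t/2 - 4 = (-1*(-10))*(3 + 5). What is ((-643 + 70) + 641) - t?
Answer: -100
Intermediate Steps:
t = 168 (t = 8 + 2*((-1*(-10))*(3 + 5)) = 8 + 2*(10*8) = 8 + 2*80 = 8 + 160 = 168)
((-643 + 70) + 641) - t = ((-643 + 70) + 641) - 1*168 = (-573 + 641) - 168 = 68 - 168 = -100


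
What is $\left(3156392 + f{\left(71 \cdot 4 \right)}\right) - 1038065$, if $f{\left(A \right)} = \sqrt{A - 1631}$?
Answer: $2118327 + i \sqrt{1347} \approx 2.1183 \cdot 10^{6} + 36.701 i$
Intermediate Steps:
$f{\left(A \right)} = \sqrt{-1631 + A}$
$\left(3156392 + f{\left(71 \cdot 4 \right)}\right) - 1038065 = \left(3156392 + \sqrt{-1631 + 71 \cdot 4}\right) - 1038065 = \left(3156392 + \sqrt{-1631 + 284}\right) - 1038065 = \left(3156392 + \sqrt{-1347}\right) - 1038065 = \left(3156392 + i \sqrt{1347}\right) - 1038065 = 2118327 + i \sqrt{1347}$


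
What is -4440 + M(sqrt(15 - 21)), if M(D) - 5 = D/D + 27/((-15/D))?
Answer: -4434 - 9*I*sqrt(6)/5 ≈ -4434.0 - 4.4091*I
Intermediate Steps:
M(D) = 6 - 9*D/5 (M(D) = 5 + (D/D + 27/((-15/D))) = 5 + (1 + 27*(-D/15)) = 5 + (1 - 9*D/5) = 6 - 9*D/5)
-4440 + M(sqrt(15 - 21)) = -4440 + (6 - 9*sqrt(15 - 21)/5) = -4440 + (6 - 9*I*sqrt(6)/5) = -4434 - 9*I*sqrt(6)/5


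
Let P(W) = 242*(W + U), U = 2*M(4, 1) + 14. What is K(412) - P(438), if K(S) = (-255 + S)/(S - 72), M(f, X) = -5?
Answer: -36367603/340 ≈ -1.0696e+5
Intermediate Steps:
U = 4 (U = 2*(-5) + 14 = -10 + 14 = 4)
K(S) = (-255 + S)/(-72 + S)
P(W) = 968 + 242*W (P(W) = 242*(W + 4) = 242*(4 + W) = 968 + 242*W)
K(412) - P(438) = (-255 + 412)/(-72 + 412) - (968 + 242*438) = 157/340 - (968 + 105996) = (1/340)*157 - 1*106964 = 157/340 - 106964 = -36367603/340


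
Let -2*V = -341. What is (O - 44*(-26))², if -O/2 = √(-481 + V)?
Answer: 1307494 - 6864*I*√138 ≈ 1.3075e+6 - 80634.0*I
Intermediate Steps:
V = 341/2 (V = -½*(-341) = 341/2 ≈ 170.50)
O = -3*I*√138 (O = -2*√(-481 + 341/2) = -3*I*√138 ≈ -35.242*I)
(O - 44*(-26))² = (-3*I*√138 - 44*(-26))² = (-3*I*√138 + 1144)² = (1144 - 3*I*√138)²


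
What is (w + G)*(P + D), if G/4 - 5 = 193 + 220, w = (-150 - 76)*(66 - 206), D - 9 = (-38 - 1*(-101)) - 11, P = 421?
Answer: 16056384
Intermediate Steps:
D = 61 (D = 9 + ((-38 - 1*(-101)) - 11) = 9 + ((-38 + 101) - 11) = 9 + (63 - 11) = 9 + 52 = 61)
w = 31640 (w = -226*(-140) = 31640)
G = 1672 (G = 20 + 4*(193 + 220) = 20 + 4*413 = 20 + 1652 = 1672)
(w + G)*(P + D) = (31640 + 1672)*(421 + 61) = 33312*482 = 16056384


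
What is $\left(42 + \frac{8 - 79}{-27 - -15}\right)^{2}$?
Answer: $\frac{330625}{144} \approx 2296.0$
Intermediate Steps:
$\left(42 + \frac{8 - 79}{-27 - -15}\right)^{2} = \left(42 - \frac{71}{-27 + 15}\right)^{2} = \left(42 - \frac{71}{-12}\right)^{2} = \left(42 - - \frac{71}{12}\right)^{2} = \left(42 + \frac{71}{12}\right)^{2} = \left(\frac{575}{12}\right)^{2} = \frac{330625}{144}$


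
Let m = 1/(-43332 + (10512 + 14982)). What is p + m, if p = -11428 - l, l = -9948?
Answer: -26400241/17838 ≈ -1480.0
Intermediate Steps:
p = -1480 (p = -11428 - 1*(-9948) = -11428 + 9948 = -1480)
m = -1/17838 (m = 1/(-43332 + 25494) = 1/(-17838) = -1/17838 ≈ -5.6060e-5)
p + m = -1480 - 1/17838 = -26400241/17838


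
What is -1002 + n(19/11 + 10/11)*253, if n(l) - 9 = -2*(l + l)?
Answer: -1393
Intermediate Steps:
n(l) = 9 - 4*l (n(l) = 9 - 2*(l + l) = 9 - 4*l)
-1002 + n(19/11 + 10/11)*253 = -1002 + (9 - 4*(19/11 + 10/11))*253 = -1002 + (9 - 4*29/11)*253 = -1002 + (9 - 116/11)*253 = -1002 - 17/11*253 = -1002 - 391 = -1393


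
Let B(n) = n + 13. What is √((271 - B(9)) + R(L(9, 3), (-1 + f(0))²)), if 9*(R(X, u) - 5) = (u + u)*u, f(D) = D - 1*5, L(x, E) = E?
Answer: √542 ≈ 23.281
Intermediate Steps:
B(n) = 13 + n
f(D) = -5 + D (f(D) = D - 5 = -5 + D)
R(X, u) = 5 + 2*u²/9 (R(X, u) = 5 + ((u + u)*u)/9 = 5 + ((2*u)*u)/9 = 5 + (2*u²)/9 = 5 + 2*u²/9)
√((271 - B(9)) + R(L(9, 3), (-1 + f(0))²)) = √((271 - (13 + 9)) + (5 + 2*((-1 + (-5 + 0))²)²/9)) = √((271 - 1*22) + (5 + 2*((-1 - 5)²)²/9)) = √((271 - 22) + (5 + 2*((-6)²)²/9)) = √(249 + (5 + (2/9)*36²)) = √(249 + (5 + (2/9)*1296)) = √(249 + (5 + 288)) = √(249 + 293) = √542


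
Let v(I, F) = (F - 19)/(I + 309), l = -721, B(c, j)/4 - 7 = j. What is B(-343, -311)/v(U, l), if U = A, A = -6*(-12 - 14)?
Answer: 28272/37 ≈ 764.11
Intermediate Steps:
B(c, j) = 28 + 4*j
A = 156 (A = -6*(-26) = 156)
U = 156
v(I, F) = (-19 + F)/(309 + I)
B(-343, -311)/v(U, l) = (28 + 4*(-311))/(((-19 - 721)/(309 + 156))) = (28 - 1244)/((-740/465)) = -1216/((1/465)*(-740)) = -1216/(-148/93) = -1216*(-93/148) = 28272/37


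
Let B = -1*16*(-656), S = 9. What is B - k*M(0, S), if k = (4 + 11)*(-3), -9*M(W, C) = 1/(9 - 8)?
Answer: 10491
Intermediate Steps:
M(W, C) = -⅑ (M(W, C) = -1/(9*(9 - 8)) = -⅑/1 = -⅑*1 = -⅑)
k = -45 (k = 15*(-3) = -45)
B = 10496 (B = -16*(-656) = 10496)
B - k*M(0, S) = 10496 - (-45)*(-1)/9 = 10496 - 1*5 = 10496 - 5 = 10491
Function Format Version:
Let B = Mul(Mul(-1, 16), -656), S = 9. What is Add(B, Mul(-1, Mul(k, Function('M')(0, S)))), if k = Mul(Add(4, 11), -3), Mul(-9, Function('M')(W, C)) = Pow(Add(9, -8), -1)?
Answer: 10491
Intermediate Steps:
Function('M')(W, C) = Rational(-1, 9) (Function('M')(W, C) = Mul(Rational(-1, 9), Pow(Add(9, -8), -1)) = Mul(Rational(-1, 9), Pow(1, -1)) = Mul(Rational(-1, 9), 1) = Rational(-1, 9))
k = -45 (k = Mul(15, -3) = -45)
B = 10496 (B = Mul(-16, -656) = 10496)
Add(B, Mul(-1, Mul(k, Function('M')(0, S)))) = Add(10496, Mul(-1, Mul(-45, Rational(-1, 9)))) = Add(10496, Mul(-1, 5)) = Add(10496, -5) = 10491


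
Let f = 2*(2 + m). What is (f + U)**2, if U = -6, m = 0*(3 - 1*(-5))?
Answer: 4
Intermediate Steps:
m = 0 (m = 0*(3 + 5) = 0*8 = 0)
f = 4 (f = 2*(2 + 0) = 2*2 = 4)
(f + U)**2 = (4 - 6)**2 = (-2)**2 = 4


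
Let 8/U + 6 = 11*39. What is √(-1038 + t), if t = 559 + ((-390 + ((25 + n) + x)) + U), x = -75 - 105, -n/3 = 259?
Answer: I*√35805305/141 ≈ 42.438*I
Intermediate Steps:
n = -777 (n = -3*259 = -777)
x = -180
U = 8/423 (U = 8/(-6 + 11*39) = 8/(-6 + 429) = 8/423 ≈ 0.018913)
t = -322741/423 (t = 559 + ((-390 + ((25 - 777) - 180)) + 8/423) = 559 + ((-390 + (-752 - 180)) + 8/423) = 559 + ((-390 - 932) + 8/423) = 559 + (-1322 + 8/423) = 559 - 559198/423 = -322741/423 ≈ -762.98)
√(-1038 + t) = √(-1038 - 322741/423) = √(-761815/423) = I*√35805305/141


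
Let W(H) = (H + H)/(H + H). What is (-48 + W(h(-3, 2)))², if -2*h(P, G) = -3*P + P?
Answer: 2209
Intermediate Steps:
h(P, G) = P (h(P, G) = -(-3*P + P)/2 = -(-1)*P = P)
W(H) = 1 (W(H) = (2*H)/((2*H)) = (2*H)*(1/(2*H)) = 1)
(-48 + W(h(-3, 2)))² = (-48 + 1)² = (-47)² = 2209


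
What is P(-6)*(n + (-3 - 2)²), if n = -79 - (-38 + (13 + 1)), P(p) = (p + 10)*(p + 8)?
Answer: -240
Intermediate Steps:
P(p) = (8 + p)*(10 + p) (P(p) = (10 + p)*(8 + p) = (8 + p)*(10 + p))
n = -55 (n = -79 - (-38 + 14) = -79 - 1*(-24) = -79 + 24 = -55)
P(-6)*(n + (-3 - 2)²) = (80 + (-6)² + 18*(-6))*(-55 + (-3 - 2)²) = (80 + 36 - 108)*(-55 + (-5)²) = 8*(-55 + 25) = 8*(-30) = -240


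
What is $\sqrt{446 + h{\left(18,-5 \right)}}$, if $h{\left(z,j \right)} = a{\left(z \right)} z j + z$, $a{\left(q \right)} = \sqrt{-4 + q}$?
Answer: $\sqrt{464 - 90 \sqrt{14}} \approx 11.281$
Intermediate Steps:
$h{\left(z,j \right)} = z + j z \sqrt{-4 + z}$ ($h{\left(z,j \right)} = \sqrt{-4 + z} z j + z = z \sqrt{-4 + z} j + z = j z \sqrt{-4 + z} + z = z + j z \sqrt{-4 + z}$)
$\sqrt{446 + h{\left(18,-5 \right)}} = \sqrt{446 + 18 \left(1 - 5 \sqrt{-4 + 18}\right)} = \sqrt{446 + 18 \left(1 - 5 \sqrt{14}\right)} = \sqrt{446 + \left(18 - 90 \sqrt{14}\right)} = \sqrt{464 - 90 \sqrt{14}}$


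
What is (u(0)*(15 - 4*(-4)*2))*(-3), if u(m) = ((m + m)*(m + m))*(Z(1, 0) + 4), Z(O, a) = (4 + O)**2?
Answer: 0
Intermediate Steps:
u(m) = 116*m**2 (u(m) = ((m + m)*(m + m))*((4 + 1)**2 + 4) = ((2*m)*(2*m))*(5**2 + 4) = (4*m**2)*(25 + 4) = (4*m**2)*29 = 116*m**2)
(u(0)*(15 - 4*(-4)*2))*(-3) = ((116*0**2)*(15 - 4*(-4)*2))*(-3) = ((116*0)*(15 + 16*2))*(-3) = (0*(15 + 32))*(-3) = (0*47)*(-3) = 0*(-3) = 0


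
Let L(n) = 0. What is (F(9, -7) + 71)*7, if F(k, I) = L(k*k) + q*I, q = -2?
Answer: 595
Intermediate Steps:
F(k, I) = -2*I (F(k, I) = 0 - 2*I = -2*I)
(F(9, -7) + 71)*7 = (-2*(-7) + 71)*7 = (14 + 71)*7 = 85*7 = 595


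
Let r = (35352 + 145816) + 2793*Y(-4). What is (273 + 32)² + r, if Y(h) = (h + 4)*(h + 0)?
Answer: 274193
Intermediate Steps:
Y(h) = h*(4 + h) (Y(h) = (4 + h)*h = h*(4 + h))
r = 181168 (r = (35352 + 145816) + 2793*(-4*(4 - 4)) = 181168 + 2793*(-4*0) = 181168 + 2793*0 = 181168 + 0 = 181168)
(273 + 32)² + r = (273 + 32)² + 181168 = 305² + 181168 = 93025 + 181168 = 274193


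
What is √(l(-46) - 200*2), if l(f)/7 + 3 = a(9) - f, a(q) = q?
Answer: 6*I ≈ 6.0*I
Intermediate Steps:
l(f) = 42 - 7*f (l(f) = -21 + 7*(9 - f) = -21 + (63 - 7*f) = 42 - 7*f)
√(l(-46) - 200*2) = √((42 - 7*(-46)) - 200*2) = √((42 + 322) - 400) = √(364 - 400) = √(-36) = 6*I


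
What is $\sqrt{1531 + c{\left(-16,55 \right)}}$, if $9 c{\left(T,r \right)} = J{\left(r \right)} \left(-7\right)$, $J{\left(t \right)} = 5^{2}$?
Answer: $\frac{2 \sqrt{3401}}{3} \approx 38.879$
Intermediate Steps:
$J{\left(t \right)} = 25$
$c{\left(T,r \right)} = - \frac{175}{9}$ ($c{\left(T,r \right)} = \frac{25 \left(-7\right)}{9} = \frac{1}{9} \left(-175\right) = - \frac{175}{9}$)
$\sqrt{1531 + c{\left(-16,55 \right)}} = \sqrt{1531 - \frac{175}{9}} = \sqrt{\frac{13604}{9}} = \frac{2 \sqrt{3401}}{3}$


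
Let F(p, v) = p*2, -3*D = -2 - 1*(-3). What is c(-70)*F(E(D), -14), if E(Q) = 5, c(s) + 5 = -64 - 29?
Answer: -980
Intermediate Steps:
c(s) = -98 (c(s) = -5 + (-64 - 29) = -5 - 93 = -98)
D = -⅓ (D = -(-2 - 1*(-3))/3 = -(-2 + 3)/3 = -⅓*1 = -⅓ ≈ -0.33333)
F(p, v) = 2*p
c(-70)*F(E(D), -14) = -196*5 = -98*10 = -980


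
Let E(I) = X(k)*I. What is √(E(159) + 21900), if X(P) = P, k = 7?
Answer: 3*√2557 ≈ 151.70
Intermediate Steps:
E(I) = 7*I
√(E(159) + 21900) = √(7*159 + 21900) = √(1113 + 21900) = √23013 = 3*√2557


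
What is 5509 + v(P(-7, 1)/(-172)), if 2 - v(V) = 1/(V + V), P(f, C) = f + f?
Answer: 38534/7 ≈ 5504.9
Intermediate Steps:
P(f, C) = 2*f
v(V) = 2 - 1/(2*V) (v(V) = 2 - 1/(V + V) = 2 - 1/(2*V))
5509 + v(P(-7, 1)/(-172)) = 5509 + (2 - 1/(2*((2*(-7))/(-172)))) = 5509 + (2 - 1/(2*((-14*(-1/172))))) = 5509 + (2 - 1/(2*7/86)) = 5509 + (2 - 1/2*86/7) = 5509 + (2 - 43/7) = 5509 - 29/7 = 38534/7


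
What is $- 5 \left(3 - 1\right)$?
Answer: $-10$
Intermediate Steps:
$- 5 \left(3 - 1\right) = \left(-5\right) 2 = -10$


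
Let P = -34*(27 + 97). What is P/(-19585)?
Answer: 4216/19585 ≈ 0.21527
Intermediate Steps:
P = -4216 (P = -34*124 = -4216)
P/(-19585) = -4216/(-19585) = -4216*(-1/19585) = 4216/19585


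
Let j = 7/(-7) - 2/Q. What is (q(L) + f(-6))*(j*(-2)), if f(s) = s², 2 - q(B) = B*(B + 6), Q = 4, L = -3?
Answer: 141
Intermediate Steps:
q(B) = 2 - B*(6 + B) (q(B) = 2 - B*(B + 6) = 2 - B*(6 + B))
j = -3/2 (j = 7/(-7) - 2/4 = 7*(-⅐) - 2*¼ = -1 - ½ = -3/2 ≈ -1.5000)
(q(L) + f(-6))*(j*(-2)) = ((2 - 1*(-3)² - 6*(-3)) + (-6)²)*(-3/2*(-2)) = ((2 - 1*9 + 18) + 36)*3 = ((2 - 9 + 18) + 36)*3 = (11 + 36)*3 = 47*3 = 141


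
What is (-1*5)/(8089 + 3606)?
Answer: -1/2339 ≈ -0.00042753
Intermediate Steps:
(-1*5)/(8089 + 3606) = -5/11695 = -5*1/11695 = -1/2339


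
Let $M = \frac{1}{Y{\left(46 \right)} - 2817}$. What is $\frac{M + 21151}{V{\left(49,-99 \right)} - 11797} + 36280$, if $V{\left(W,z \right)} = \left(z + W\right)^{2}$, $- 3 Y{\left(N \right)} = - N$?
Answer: $\frac{2834788045648}{78141285} \approx 36278.0$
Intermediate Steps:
$Y{\left(N \right)} = \frac{N}{3}$ ($Y{\left(N \right)} = - \frac{\left(-1\right) N}{3} = \frac{N}{3}$)
$V{\left(W,z \right)} = \left(W + z\right)^{2}$
$M = - \frac{3}{8405}$ ($M = \frac{1}{\frac{1}{3} \cdot 46 - 2817} = \frac{1}{\frac{46}{3} - 2817} = \frac{1}{- \frac{8405}{3}} = - \frac{3}{8405} \approx -0.00035693$)
$\frac{M + 21151}{V{\left(49,-99 \right)} - 11797} + 36280 = \frac{- \frac{3}{8405} + 21151}{\left(49 - 99\right)^{2} - 11797} + 36280 = \frac{177774152}{8405 \left(\left(-50\right)^{2} - 11797\right)} + 36280 = \frac{177774152}{8405 \left(2500 - 11797\right)} + 36280 = \frac{177774152}{8405 \left(-9297\right)} + 36280 = \frac{177774152}{8405} \left(- \frac{1}{9297}\right) + 36280 = - \frac{177774152}{78141285} + 36280 = \frac{2834788045648}{78141285}$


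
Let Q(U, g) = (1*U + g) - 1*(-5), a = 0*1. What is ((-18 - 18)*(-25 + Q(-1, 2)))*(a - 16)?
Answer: -10944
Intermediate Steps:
a = 0
Q(U, g) = 5 + U + g (Q(U, g) = (U + g) + 5 = 5 + U + g)
((-18 - 18)*(-25 + Q(-1, 2)))*(a - 16) = ((-18 - 18)*(-25 + (5 - 1 + 2)))*(0 - 16) = -36*(-25 + 6)*(-16) = -36*(-19)*(-16) = 684*(-16) = -10944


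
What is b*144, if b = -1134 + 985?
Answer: -21456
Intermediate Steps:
b = -149
b*144 = -149*144 = -21456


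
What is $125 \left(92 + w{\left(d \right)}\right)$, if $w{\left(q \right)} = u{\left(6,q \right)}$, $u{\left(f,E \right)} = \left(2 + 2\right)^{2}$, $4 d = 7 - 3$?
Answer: $13500$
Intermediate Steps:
$d = 1$ ($d = \frac{7 - 3}{4} = \frac{1}{4} \cdot 4 = 1$)
$u{\left(f,E \right)} = 16$ ($u{\left(f,E \right)} = 4^{2} = 16$)
$w{\left(q \right)} = 16$
$125 \left(92 + w{\left(d \right)}\right) = 125 \left(92 + 16\right) = 125 \cdot 108 = 13500$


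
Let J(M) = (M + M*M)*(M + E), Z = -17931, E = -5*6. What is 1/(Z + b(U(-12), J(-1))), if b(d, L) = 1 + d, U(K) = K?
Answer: -1/17942 ≈ -5.5735e-5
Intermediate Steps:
E = -30
J(M) = (-30 + M)*(M + M²) (J(M) = (M + M*M)*(M - 30) = (M + M²)*(-30 + M) = (-30 + M)*(M + M²))
1/(Z + b(U(-12), J(-1))) = 1/(-17931 + (1 - 12)) = 1/(-17931 - 11) = 1/(-17942) = -1/17942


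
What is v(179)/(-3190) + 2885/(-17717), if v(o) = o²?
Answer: -576873547/56517230 ≈ -10.207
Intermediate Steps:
v(179)/(-3190) + 2885/(-17717) = 179²/(-3190) + 2885/(-17717) = 32041*(-1/3190) + 2885*(-1/17717) = -32041/3190 - 2885/17717 = -576873547/56517230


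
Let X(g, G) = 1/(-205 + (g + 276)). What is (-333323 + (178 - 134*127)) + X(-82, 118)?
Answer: -3851794/11 ≈ -3.5016e+5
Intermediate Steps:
X(g, G) = 1/(71 + g) (X(g, G) = 1/(-205 + (276 + g)) = 1/(71 + g))
(-333323 + (178 - 134*127)) + X(-82, 118) = (-333323 + (178 - 134*127)) + 1/(71 - 82) = (-333323 + (178 - 17018)) + 1/(-11) = (-333323 - 16840) - 1/11 = -350163 - 1/11 = -3851794/11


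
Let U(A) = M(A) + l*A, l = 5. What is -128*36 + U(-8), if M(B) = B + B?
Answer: -4664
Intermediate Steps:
M(B) = 2*B
U(A) = 7*A (U(A) = 2*A + 5*A = 7*A)
-128*36 + U(-8) = -128*36 + 7*(-8) = -4608 - 56 = -4664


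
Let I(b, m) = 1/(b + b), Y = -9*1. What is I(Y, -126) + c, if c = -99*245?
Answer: -436591/18 ≈ -24255.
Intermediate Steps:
Y = -9
I(b, m) = 1/(2*b)
c = -24255
I(Y, -126) + c = (1/2)/(-9) - 24255 = (1/2)*(-1/9) - 24255 = -1/18 - 24255 = -436591/18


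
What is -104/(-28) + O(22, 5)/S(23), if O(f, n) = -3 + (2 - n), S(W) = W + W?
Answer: 577/161 ≈ 3.5839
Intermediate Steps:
S(W) = 2*W
O(f, n) = -1 - n
-104/(-28) + O(22, 5)/S(23) = -104/(-28) + (-1 - 1*5)/((2*23)) = -104*(-1/28) + (-1 - 5)/46 = 26/7 - 6*1/46 = 26/7 - 3/23 = 577/161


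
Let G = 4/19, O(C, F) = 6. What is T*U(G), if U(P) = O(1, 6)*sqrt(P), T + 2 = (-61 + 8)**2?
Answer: 33684*sqrt(19)/19 ≈ 7727.6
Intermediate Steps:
G = 4/19 (G = 4*(1/19) = 4/19 ≈ 0.21053)
T = 2807 (T = -2 + (-61 + 8)**2 = -2 + (-53)**2 = -2 + 2809 = 2807)
U(P) = 6*sqrt(P)
T*U(G) = 2807*(6*sqrt(4/19)) = 2807*(6*(2*sqrt(19)/19)) = 2807*(12*sqrt(19)/19) = 33684*sqrt(19)/19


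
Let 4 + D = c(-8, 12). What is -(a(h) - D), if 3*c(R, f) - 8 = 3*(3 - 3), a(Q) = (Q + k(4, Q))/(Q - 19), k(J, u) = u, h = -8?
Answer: -52/27 ≈ -1.9259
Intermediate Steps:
a(Q) = 2*Q/(-19 + Q) (a(Q) = (Q + Q)/(Q - 19) = (2*Q)/(-19 + Q) = 2*Q/(-19 + Q))
c(R, f) = 8/3 (c(R, f) = 8/3 + (3*(3 - 3))/3 = 8/3 + (3*0)/3 = 8/3 + (⅓)*0 = 8/3 + 0 = 8/3)
D = -4/3 (D = -4 + 8/3 = -4/3 ≈ -1.3333)
-(a(h) - D) = -(2*(-8)/(-19 - 8) - 1*(-4/3)) = -(2*(-8)/(-27) + 4/3) = -(2*(-8)*(-1/27) + 4/3) = -(16/27 + 4/3) = -1*52/27 = -52/27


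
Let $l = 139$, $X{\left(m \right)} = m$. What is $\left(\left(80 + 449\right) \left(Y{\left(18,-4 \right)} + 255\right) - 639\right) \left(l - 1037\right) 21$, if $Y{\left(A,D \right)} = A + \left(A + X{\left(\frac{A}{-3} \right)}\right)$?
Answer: $-2831076108$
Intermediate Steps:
$Y{\left(A,D \right)} = \frac{5 A}{3}$ ($Y{\left(A,D \right)} = A + \left(A + \frac{A}{-3}\right) = A + \left(A + A \left(- \frac{1}{3}\right)\right) = A + \left(A - \frac{A}{3}\right) = A + \frac{2 A}{3} = \frac{5 A}{3}$)
$\left(\left(80 + 449\right) \left(Y{\left(18,-4 \right)} + 255\right) - 639\right) \left(l - 1037\right) 21 = \left(\left(80 + 449\right) \left(\frac{5}{3} \cdot 18 + 255\right) - 639\right) \left(139 - 1037\right) 21 = \left(529 \left(30 + 255\right) - 639\right) \left(-898\right) 21 = \left(529 \cdot 285 - 639\right) \left(-898\right) 21 = \left(150765 - 639\right) \left(-898\right) 21 = 150126 \left(-898\right) 21 = \left(-134813148\right) 21 = -2831076108$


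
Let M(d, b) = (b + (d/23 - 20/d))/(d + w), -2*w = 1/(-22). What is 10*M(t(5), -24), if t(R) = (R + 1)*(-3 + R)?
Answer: -763400/36501 ≈ -20.914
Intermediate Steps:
w = 1/44 (w = -½/(-22) = -½*(-1/22) = 1/44 ≈ 0.022727)
t(R) = (1 + R)*(-3 + R)
M(d, b) = (b - 20/d + d/23)/(1/44 + d) (M(d, b) = (b + (d/23 - 20/d))/(d + 1/44) = (b + (d*(1/23) - 20/d))/(1/44 + d) = (b + (d/23 - 20/d))/(1/44 + d) = (b + (-20/d + d/23))/(1/44 + d) = (b - 20/d + d/23)/(1/44 + d))
10*M(t(5), -24) = 10*(44*(-460 + (-3 + 5² - 2*5)² + 23*(-24)*(-3 + 5² - 2*5))/(23*(-3 + 5² - 2*5)*(1 + 44*(-3 + 5² - 2*5)))) = 10*(44*(-460 + (-3 + 25 - 10)² + 23*(-24)*(-3 + 25 - 10))/(23*(-3 + 25 - 10)*(1 + 44*(-3 + 25 - 10)))) = 10*((44/23)*(-460 + 12² + 23*(-24)*12)/(12*(1 + 44*12))) = 10*((44/23)*(1/12)*(-460 + 144 - 6624)/(1 + 528)) = 10*((44/23)*(1/12)*(-6940)/529) = 10*((44/23)*(1/12)*(1/529)*(-6940)) = 10*(-76340/36501) = -763400/36501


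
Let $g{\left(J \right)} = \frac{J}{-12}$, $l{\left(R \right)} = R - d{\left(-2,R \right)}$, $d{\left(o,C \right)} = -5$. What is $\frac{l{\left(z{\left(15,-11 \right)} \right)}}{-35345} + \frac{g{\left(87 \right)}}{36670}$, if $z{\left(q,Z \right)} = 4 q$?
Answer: $- \frac{2111841}{1036880920} \approx -0.0020367$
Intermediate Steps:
$l{\left(R \right)} = 5 + R$ ($l{\left(R \right)} = R - -5 = R + 5 = 5 + R$)
$g{\left(J \right)} = - \frac{J}{12}$ ($g{\left(J \right)} = J \left(- \frac{1}{12}\right) = - \frac{J}{12}$)
$\frac{l{\left(z{\left(15,-11 \right)} \right)}}{-35345} + \frac{g{\left(87 \right)}}{36670} = \frac{5 + 4 \cdot 15}{-35345} + \frac{\left(- \frac{1}{12}\right) 87}{36670} = \left(5 + 60\right) \left(- \frac{1}{35345}\right) - \frac{29}{146680} = 65 \left(- \frac{1}{35345}\right) - \frac{29}{146680} = - \frac{13}{7069} - \frac{29}{146680} = - \frac{2111841}{1036880920}$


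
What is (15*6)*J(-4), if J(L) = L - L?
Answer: 0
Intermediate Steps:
J(L) = 0
(15*6)*J(-4) = (15*6)*0 = 90*0 = 0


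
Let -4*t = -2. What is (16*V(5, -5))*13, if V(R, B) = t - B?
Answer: 1144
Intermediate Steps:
t = 1/2 (t = -1/4*(-2) = 1/2 ≈ 0.50000)
V(R, B) = 1/2 - B
(16*V(5, -5))*13 = (16*(1/2 - 1*(-5)))*13 = (16*(1/2 + 5))*13 = (16*(11/2))*13 = 88*13 = 1144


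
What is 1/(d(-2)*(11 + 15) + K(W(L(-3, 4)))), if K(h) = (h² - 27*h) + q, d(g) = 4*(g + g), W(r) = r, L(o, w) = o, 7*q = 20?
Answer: -7/2262 ≈ -0.0030946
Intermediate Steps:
q = 20/7 (q = (⅐)*20 = 20/7 ≈ 2.8571)
d(g) = 8*g (d(g) = 4*(2*g) = 8*g)
K(h) = 20/7 + h² - 27*h (K(h) = (h² - 27*h) + 20/7 = 20/7 + h² - 27*h)
1/(d(-2)*(11 + 15) + K(W(L(-3, 4)))) = 1/((8*(-2))*(11 + 15) + (20/7 + (-3)² - 27*(-3))) = 1/(-16*26 + (20/7 + 9 + 81)) = 1/(-416 + 650/7) = 1/(-2262/7) = -7/2262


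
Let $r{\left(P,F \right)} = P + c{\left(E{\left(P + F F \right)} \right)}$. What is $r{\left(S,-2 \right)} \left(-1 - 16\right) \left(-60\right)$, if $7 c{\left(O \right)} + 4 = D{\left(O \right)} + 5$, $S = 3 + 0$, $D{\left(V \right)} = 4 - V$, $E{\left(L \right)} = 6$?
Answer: $\frac{20400}{7} \approx 2914.3$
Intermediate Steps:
$S = 3$
$c{\left(O \right)} = \frac{5}{7} - \frac{O}{7}$ ($c{\left(O \right)} = - \frac{4}{7} + \frac{\left(4 - O\right) + 5}{7} = - \frac{4}{7} + \frac{9 - O}{7} = - \frac{4}{7} - \left(- \frac{9}{7} + \frac{O}{7}\right) = \frac{5}{7} - \frac{O}{7}$)
$r{\left(P,F \right)} = - \frac{1}{7} + P$ ($r{\left(P,F \right)} = P + \left(\frac{5}{7} - \frac{6}{7}\right) = P - \frac{1}{7} = - \frac{1}{7} + P$)
$r{\left(S,-2 \right)} \left(-1 - 16\right) \left(-60\right) = \left(- \frac{1}{7} + 3\right) \left(-1 - 16\right) \left(-60\right) = \frac{20}{7} \left(-17\right) \left(-60\right) = \left(- \frac{340}{7}\right) \left(-60\right) = \frac{20400}{7}$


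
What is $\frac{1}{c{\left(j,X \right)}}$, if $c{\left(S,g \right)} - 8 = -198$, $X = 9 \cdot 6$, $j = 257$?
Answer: $- \frac{1}{190} \approx -0.0052632$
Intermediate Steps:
$X = 54$
$c{\left(S,g \right)} = -190$ ($c{\left(S,g \right)} = 8 - 198 = -190$)
$\frac{1}{c{\left(j,X \right)}} = \frac{1}{-190} = - \frac{1}{190}$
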